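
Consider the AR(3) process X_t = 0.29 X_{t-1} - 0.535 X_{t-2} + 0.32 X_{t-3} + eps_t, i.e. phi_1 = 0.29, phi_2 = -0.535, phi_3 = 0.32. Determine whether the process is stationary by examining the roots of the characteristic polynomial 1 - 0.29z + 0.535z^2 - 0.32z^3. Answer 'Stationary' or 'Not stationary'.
\text{Stationary}

The AR(p) characteristic polynomial is P(z) = 1 - 0.29z + 0.535z^2 - 0.32z^3.
Stationarity requires all roots to lie outside the unit circle, i.e. |z| > 1 for every root.
Degree 3: look for a simple real root z0 first, then factor out (1 - z/z0) and solve the remaining quadratic.
Testing z0 = 2: P(2) = 1 + (-0.29)(2) + (0.535)(2)^2 + (-0.32)(2)^3
  = 1 + (-0.58) + (2.14) + (-2.56) = 0.  So z_0 = 2 is a root, |z_0| = 2.
Divide out the factor (1 - 0.5 z) = (1 - z/z0) (since 1/z0 = 0.5):
  P(z) = (1 - 0.5 z)(1 + (0.21) z + (0.64) z^2)
  [check: z-coef 0.21 - (0.5) = -0.29; z^2-coef 0.64 - (0.5)(0.21) = 0.535; z^3-coef -(0.5)(0.64) = -0.32.]
Remaining roots from the quadratic factor 1 + (0.21) z + (0.64) z^2:
  Set 1 + (0.21) z + (0.64) z^2 = 0, i.e. a z^2 + b z + c = 0 with a = 0.64, b = 0.21, c = 1.
  Discriminant D = b^2 - 4ac = (0.21)^2 - 4*(0.64)*1 = 0.0441 - (2.56) = -2.5159.
  D < 0, so the roots are the complex-conjugate pair z = (-b +/- i sqrt(-D)) / (2a) = -0.1641 +/- 1.2392i.
  For a conjugate pair |z|^2 = z * conj(z) = (product of roots) = c/a = 1/(0.64) = 1.5625, so |z| = sqrt(1.5625) = 1.25 for both roots.
Moduli of all roots: 2.0000, 1.2500, 1.2500.
All moduli strictly greater than 1? Yes.
Verdict: Stationary.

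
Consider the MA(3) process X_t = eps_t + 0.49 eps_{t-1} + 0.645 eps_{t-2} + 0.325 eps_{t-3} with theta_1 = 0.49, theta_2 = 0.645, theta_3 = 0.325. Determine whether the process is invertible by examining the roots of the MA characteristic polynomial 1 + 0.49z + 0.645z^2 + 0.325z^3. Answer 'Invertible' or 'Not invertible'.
\text{Invertible}

The MA(q) characteristic polynomial is P(z) = 1 + 0.49z + 0.645z^2 + 0.325z^3.
Invertibility requires all roots to lie outside the unit circle, i.e. |z| > 1 for every root.
Degree 3: look for a simple real root z0 first, then factor out (1 - z/z0) and solve the remaining quadratic.
Testing z0 = -2: P(-2) = 1 + (0.49)(-2) + (0.645)(-2)^2 + (0.325)(-2)^3
  = 1 + (-0.98) + (2.58) + (-2.6) = 0.  So z_0 = -2 is a root, |z_0| = 2.
Divide out the factor (1 + 0.5 z) = (1 - z/z0) (since 1/z0 = -0.5):
  P(z) = (1 + 0.5 z)(1 + (-0.01) z + (0.65) z^2)
  [check: z-coef -0.01 - (-0.5) = 0.49; z^2-coef 0.65 - (-0.5)(-0.01) = 0.645; z^3-coef -(-0.5)(0.65) = 0.325.]
Remaining roots from the quadratic factor 1 + (-0.01) z + (0.65) z^2:
  Set 1 + (-0.01) z + (0.65) z^2 = 0, i.e. a z^2 + b z + c = 0 with a = 0.65, b = -0.01, c = 1.
  Discriminant D = b^2 - 4ac = (-0.01)^2 - 4*(0.65)*1 = 0.0001 - (2.6) = -2.5999.
  D < 0, so the roots are the complex-conjugate pair z = (-b +/- i sqrt(-D)) / (2a) = 0.0077 +/- 1.2403i.
  For a conjugate pair |z|^2 = z * conj(z) = (product of roots) = c/a = 1/(0.65) = 1.538462, so |z| = sqrt(1.538462) = 1.2403 for both roots.
Moduli of all roots: 2.0000, 1.2403, 1.2403.
All moduli strictly greater than 1? Yes.
Verdict: Invertible.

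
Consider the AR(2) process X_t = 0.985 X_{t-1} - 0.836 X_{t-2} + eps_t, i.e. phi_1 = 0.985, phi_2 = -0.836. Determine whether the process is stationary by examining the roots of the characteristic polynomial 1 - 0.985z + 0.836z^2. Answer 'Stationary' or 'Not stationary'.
\text{Stationary}

The AR(p) characteristic polynomial is P(z) = 1 - 0.985z + 0.836z^2.
Stationarity requires all roots to lie outside the unit circle, i.e. |z| > 1 for every root.
Set 1 + (-0.985) z + (0.836) z^2 = 0, i.e. a z^2 + b z + c = 0 with a = 0.836, b = -0.985, c = 1.
Discriminant D = b^2 - 4ac = (-0.985)^2 - 4*(0.836)*1 = 0.970225 - (3.344) = -2.373775.
D < 0, so the roots are the complex-conjugate pair z = (-b +/- i sqrt(-D)) / (2a) = 0.5891 +/- 0.9215i.
For a conjugate pair |z|^2 = z * conj(z) = (product of roots) = c/a = 1/(0.836) = 1.196172, so |z| = sqrt(1.196172) = 1.0937 for both roots.
Moduli of all roots: 1.0937, 1.0937.
All moduli strictly greater than 1? Yes.
Verdict: Stationary.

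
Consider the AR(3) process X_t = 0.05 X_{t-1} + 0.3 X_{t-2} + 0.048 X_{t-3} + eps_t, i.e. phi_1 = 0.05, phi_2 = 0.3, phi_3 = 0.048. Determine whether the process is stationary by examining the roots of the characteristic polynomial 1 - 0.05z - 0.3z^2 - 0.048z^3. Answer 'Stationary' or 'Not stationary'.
\text{Stationary}

The AR(p) characteristic polynomial is P(z) = 1 - 0.05z - 0.3z^2 - 0.048z^3.
Stationarity requires all roots to lie outside the unit circle, i.e. |z| > 1 for every root.
Degree 3: look for a simple real root z0 first, then factor out (1 - z/z0) and solve the remaining quadratic.
Testing z0 = -2.5: P(-2.5) = 1 + (-0.05)(-2.5) + (-0.3)(-2.5)^2 + (-0.048)(-2.5)^3
  = 1 + (0.125) + (-1.875) + (0.75) = 0.  So z_0 = -2.5 is a root, |z_0| = 2.5.
Divide out the factor (1 + 0.4 z) = (1 - z/z0) (since 1/z0 = -0.4):
  P(z) = (1 + 0.4 z)(1 + (-0.45) z + (-0.12) z^2)
  [check: z-coef -0.45 - (-0.4) = -0.05; z^2-coef -0.12 - (-0.4)(-0.45) = -0.3; z^3-coef -(-0.4)(-0.12) = -0.048.]
Remaining roots from the quadratic factor 1 + (-0.45) z + (-0.12) z^2:
  Set 1 + (-0.45) z + (-0.12) z^2 = 0, i.e. a z^2 + b z + c = 0 with a = -0.12, b = -0.45, c = 1.
  Discriminant D = b^2 - 4ac = (-0.45)^2 - 4*(-0.12)*1 = 0.2025 - (-0.48) = 0.6825.
  D >= 0, so the roots are real: z = (-b +/- sqrt(D)) / (2a) = (0.45 +/- 0.826136) / (-0.24).
    z_1 = (0.45 + 0.826136) / (-0.24) = -5.3172,   |z_1| = 5.3172.
    z_2 = (0.45 - 0.826136) / (-0.24) = 1.5672,   |z_2| = 1.5672.
Moduli of all roots: 2.5000, 5.3172, 1.5672.
All moduli strictly greater than 1? Yes.
Verdict: Stationary.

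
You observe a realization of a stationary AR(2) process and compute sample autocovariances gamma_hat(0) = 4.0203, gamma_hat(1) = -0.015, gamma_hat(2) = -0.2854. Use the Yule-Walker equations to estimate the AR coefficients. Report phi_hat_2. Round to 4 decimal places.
\hat\phi_{2} = -0.0710

The Yule-Walker equations for an AR(p) process read, in matrix form,
  Gamma_p phi = r_p,   with   (Gamma_p)_{ij} = gamma(|i - j|),
                       (r_p)_i = gamma(i),   i,j = 1..p.
Substitute the sample gammas (Toeplitz matrix and right-hand side of size 2):
  Gamma_p = [[4.0203, -0.015], [-0.015, 4.0203]]
  r_p     = [-0.015, -0.2854]
Written out:
  4.0203 phi_1 - 0.015 phi_2 = -0.015
  -0.015 phi_1 + 4.0203 phi_2 = -0.2854
Solve by Cramer's rule:
  det = gamma(0)^2 - gamma(1)^2 = (4.0203)^2 - (-0.015)^2 = 16.16281209 - 0.000225 = 16.16258709
  phi_hat_1 = [gamma(1) gamma(0) - gamma(1) gamma(2)] / det = [(-0.015)(4.0203) - (-0.015)(-0.2854)] / 16.16258709 = -0.0645855 / 16.16258709 = -0.004
  phi_hat_2 = [gamma(0) gamma(2) - gamma(1)^2] / det = [(4.0203)(-0.2854) - (-0.015)^2] / 16.16258709 = -1.14761862 / 16.16258709 = -0.071
So phi_hat = [-0.0040, -0.0710].
Therefore phi_hat_2 = -0.0710.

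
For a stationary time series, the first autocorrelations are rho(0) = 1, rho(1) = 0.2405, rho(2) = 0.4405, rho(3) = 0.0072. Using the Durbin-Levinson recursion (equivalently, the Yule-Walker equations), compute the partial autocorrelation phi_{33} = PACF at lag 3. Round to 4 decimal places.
\phi_{33} = -0.1950

The PACF at lag k is phi_{kk}, the last component of the solution
to the Yule-Walker system G_k phi = r_k where
  (G_k)_{ij} = rho(|i - j|), (r_k)_i = rho(i), i,j = 1..k.
Equivalently, Durbin-Levinson gives phi_{kk} iteratively:
  phi_{11} = rho(1)
  phi_{kk} = [rho(k) - sum_{j=1..k-1} phi_{k-1,j} rho(k-j)]
            / [1 - sum_{j=1..k-1} phi_{k-1,j} rho(j)],
  phi_{k,j} = phi_{k-1,j} - phi_{kk} phi_{k-1,k-j},  j = 1..k-1.
Step k = 1:
  phi_11 = rho(1) = 0.2405.
Step k = 2:
  phi_22 = [rho(2) - phi_11 rho(1)] / [1 - phi_11 rho(1)] = [0.4405 - (0.2405)(0.2405)] / [1 - (0.2405)(0.2405)]
         = 0.38265975 / 0.94215975 = 0.406152.
  Update: phi_21 = phi_11 - phi_22 phi_11 = 0.2405 - (0.406152)(0.2405) = 0.142821.
Step k = 3:
  phi_33 = [rho(3) - phi_21 rho(2) - phi_22 rho(1)] / [1 - phi_21 rho(1) - phi_22 rho(2)]
    numerator   = 0.0072 - (0.142821)(0.4405) - (0.406152)(0.2405) = -0.15339192
    denominator = 1 - (0.142821)(0.2405) - (0.406152)(0.4405) = 0.78674186
  phi_33 = -0.15339192 / 0.78674186 = -0.195.
Therefore phi_{33} = -0.1950.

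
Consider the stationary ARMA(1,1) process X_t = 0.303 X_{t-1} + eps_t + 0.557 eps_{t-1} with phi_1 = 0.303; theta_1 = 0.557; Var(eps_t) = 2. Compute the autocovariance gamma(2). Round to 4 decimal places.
\gamma(2) = 0.6707

Multiply the model equation by X_{t-k} and take expectations. With theta_0 = psi_0 = 1 and psi_j the MA(infinity) weights, this gives
  gamma(k) - sum_i phi_i gamma(k-i) = c_k,
  c_k = sigma^2 * sum_{j=k..q} theta_j psi_{j-k}   (c_k = 0 for k > q),
using gamma(-m) = gamma(m).
psi-weights needed (psi_j = theta_j + sum_i phi_i psi_{j-i}):
  psi_1 = theta_1 + phi_1 = 0.557 + (0.303) = 0.86
Right-hand sides:
  c_0 = sigma^2 (1 + theta_1 psi_1) = 2 * (1 + (0.557)(0.86)) = 2 * 1.47902 = 2.95804
  c_1 = sigma^2 theta_1 = 2 * (0.557) = 1.114
  c_2 = 0
Equations for k = 0 and k = 1 (AR order 1):
  gamma(0) = phi_1 gamma(1) + c_0
  gamma(1) = phi_1 gamma(0) + c_1
Substituting the second into the first: gamma(0) (1 - phi_1^2) = c_0 + phi_1 c_1, so
  gamma(0) = (c_0 + phi_1 c_1) / (1 - phi_1^2) = (2.95804 + (0.303)(1.114)) / (1 - (0.303)^2) = 3.295582 / 0.908191 = 3.628732.
  gamma(1) = phi_1 gamma(0) + c_1 = (0.303)(3.628732) + (1.114) = 2.213506.
For k = 2 (> q): gamma(2) = phi_1 gamma(1) = (0.303)(2.213506) = 0.670692.
Therefore gamma(2) = 0.6707 (to 4 decimal places).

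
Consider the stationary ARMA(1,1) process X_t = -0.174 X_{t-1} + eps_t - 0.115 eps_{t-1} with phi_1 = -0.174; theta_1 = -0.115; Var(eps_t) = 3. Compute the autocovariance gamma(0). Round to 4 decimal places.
\gamma(0) = 3.2584

Multiply the model equation by X_{t-k} and take expectations. With theta_0 = psi_0 = 1 and psi_j the MA(infinity) weights, this gives
  gamma(k) - sum_i phi_i gamma(k-i) = c_k,
  c_k = sigma^2 * sum_{j=k..q} theta_j psi_{j-k}   (c_k = 0 for k > q),
using gamma(-m) = gamma(m).
psi-weights needed (psi_j = theta_j + sum_i phi_i psi_{j-i}):
  psi_1 = theta_1 + phi_1 = -0.115 + (-0.174) = -0.289
Right-hand sides:
  c_0 = sigma^2 (1 + theta_1 psi_1) = 3 * (1 + (-0.115)(-0.289)) = 3 * 1.033235 = 3.099705
  c_1 = sigma^2 theta_1 = 3 * (-0.115) = -0.345
  c_2 = 0
Equations for k = 0 and k = 1 (AR order 1):
  gamma(0) = phi_1 gamma(1) + c_0
  gamma(1) = phi_1 gamma(0) + c_1
Substituting the second into the first: gamma(0) (1 - phi_1^2) = c_0 + phi_1 c_1, so
  gamma(0) = (c_0 + phi_1 c_1) / (1 - phi_1^2) = (3.099705 + (-0.174)(-0.345)) / (1 - (-0.174)^2) = 3.159735 / 0.969724 = 3.258386.
Therefore gamma(0) = 3.2584 (to 4 decimal places).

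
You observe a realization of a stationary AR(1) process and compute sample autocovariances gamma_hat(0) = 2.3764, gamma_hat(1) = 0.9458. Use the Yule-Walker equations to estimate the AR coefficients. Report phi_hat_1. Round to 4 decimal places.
\hat\phi_{1} = 0.3980

The Yule-Walker equations for an AR(p) process read, in matrix form,
  Gamma_p phi = r_p,   with   (Gamma_p)_{ij} = gamma(|i - j|),
                       (r_p)_i = gamma(i),   i,j = 1..p.
Substitute the sample gammas (Toeplitz matrix and right-hand side of size 1):
  Gamma_p = [[2.3764]]
  r_p     = [0.9458]
With p = 1 this is the single equation gamma(0) phi_1 = gamma(1):
  phi_hat_1 = gamma(1) / gamma(0) = 0.9458 / 2.3764 = 0.3980.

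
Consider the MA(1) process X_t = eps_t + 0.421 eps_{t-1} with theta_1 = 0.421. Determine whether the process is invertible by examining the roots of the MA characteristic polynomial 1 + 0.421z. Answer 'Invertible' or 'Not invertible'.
\text{Invertible}

The MA(q) characteristic polynomial is P(z) = 1 + 0.421z.
Invertibility requires all roots to lie outside the unit circle, i.e. |z| > 1 for every root.
This is linear in z: 1 + (0.421) z = 0  =>  z = -1/(0.421) = -2.375297,  |z| = 2.375297.
Moduli of all roots: 2.3753.
All moduli strictly greater than 1? Yes.
Verdict: Invertible.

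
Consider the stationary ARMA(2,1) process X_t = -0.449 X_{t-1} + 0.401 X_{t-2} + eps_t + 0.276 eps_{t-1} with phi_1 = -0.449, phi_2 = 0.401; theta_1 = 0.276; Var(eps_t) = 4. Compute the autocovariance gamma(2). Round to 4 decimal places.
\gamma(2) = 4.4877

Multiply the model equation by X_{t-k} and take expectations. With theta_0 = psi_0 = 1 and psi_j the MA(infinity) weights, this gives
  gamma(k) - sum_i phi_i gamma(k-i) = c_k,
  c_k = sigma^2 * sum_{j=k..q} theta_j psi_{j-k}   (c_k = 0 for k > q),
using gamma(-m) = gamma(m).
psi-weights needed (psi_j = theta_j + sum_i phi_i psi_{j-i}):
  psi_1 = theta_1 + phi_1 = 0.276 + (-0.449) = -0.173
Right-hand sides:
  c_0 = sigma^2 (1 + theta_1 psi_1) = 4 * (1 + (0.276)(-0.173)) = 4 * 0.952252 = 3.809008
  c_1 = sigma^2 theta_1 = 4 * (0.276) = 1.104
  c_2 = 0
Equations for k = 0, 1, 2 (AR order 2, c_2 = 0):
  (E0) gamma(0) = phi_1 gamma(1) + phi_2 gamma(2) + c_0
  (E1) gamma(1) = phi_1 gamma(0) + phi_2 gamma(1) + c_1
  (E2) gamma(2) = phi_1 gamma(1) + phi_2 gamma(0)
From (E1): gamma(1) = A gamma(0) + B with
  A = phi_1 / (1 - phi_2) = -0.449 / 0.599 = -0.749583,   B = c_1 / (1 - phi_2) = 1.104 / 0.599 = 1.843072.
Insert (E2) into (E0): gamma(0) (1 - phi_2^2) = phi_1 (1 + phi_2) gamma(1) + c_0.
  phi_1 (1 + phi_2) = (-0.449)(1.401) = -0.629049,   1 - phi_2^2 = 0.839199.
Replace gamma(1) by A gamma(0) + B and collect gamma(0):
  gamma(0) [0.839199 - (-0.629049)(-0.749583)] = (-0.629049)(1.843072) + 3.809008
  gamma(0) * 0.367675 = 2.649626
  gamma(0) = 2.649626 / 0.367675 = 7.206438.
  gamma(1) = A gamma(0) + B = (-0.749583)(7.206438) + (1.843072) = -3.558749.
  gamma(2) = phi_1 gamma(1) + phi_2 gamma(0) = (-0.449)(-3.558749) + (0.401)(7.206438) = 4.48766.
Therefore gamma(2) = 4.4877 (to 4 decimal places).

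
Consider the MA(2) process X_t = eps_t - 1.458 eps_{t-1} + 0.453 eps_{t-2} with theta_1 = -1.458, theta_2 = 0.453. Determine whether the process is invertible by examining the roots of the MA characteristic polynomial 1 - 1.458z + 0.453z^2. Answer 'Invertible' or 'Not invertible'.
\text{Not invertible}

The MA(q) characteristic polynomial is P(z) = 1 - 1.458z + 0.453z^2.
Invertibility requires all roots to lie outside the unit circle, i.e. |z| > 1 for every root.
Set 1 + (-1.458) z + (0.453) z^2 = 0, i.e. a z^2 + b z + c = 0 with a = 0.453, b = -1.458, c = 1.
Discriminant D = b^2 - 4ac = (-1.458)^2 - 4*(0.453)*1 = 2.125764 - (1.812) = 0.313764.
D >= 0, so the roots are real: z = (-b +/- sqrt(D)) / (2a) = (1.458 +/- 0.560146) / (0.906).
  z_1 = (1.458 + 0.560146) / (0.906) = 2.2275,   |z_1| = 2.2275.
  z_2 = (1.458 - 0.560146) / (0.906) = 0.991,   |z_2| = 0.991.
Moduli of all roots: 2.2275, 0.9910.
All moduli strictly greater than 1? No.
Verdict: Not invertible.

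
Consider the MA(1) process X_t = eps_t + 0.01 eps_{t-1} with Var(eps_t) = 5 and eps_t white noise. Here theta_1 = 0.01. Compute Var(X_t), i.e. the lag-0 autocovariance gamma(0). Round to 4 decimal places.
\gamma(0) = 5.0005

For an MA(q) process X_t = eps_t + sum_i theta_i eps_{t-i} with
Var(eps_t) = sigma^2, the variance is
  gamma(0) = sigma^2 * (1 + sum_i theta_i^2).
  sum_i theta_i^2 = (0.01)^2 = 0.0001.
  gamma(0) = 5 * (1 + 0.0001) = 5 * 1.0001 = 5.0005.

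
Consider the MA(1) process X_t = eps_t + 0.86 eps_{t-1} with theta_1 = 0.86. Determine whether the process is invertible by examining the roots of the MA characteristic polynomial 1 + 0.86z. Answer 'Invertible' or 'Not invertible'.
\text{Invertible}

The MA(q) characteristic polynomial is P(z) = 1 + 0.86z.
Invertibility requires all roots to lie outside the unit circle, i.e. |z| > 1 for every root.
This is linear in z: 1 + (0.86) z = 0  =>  z = -1/(0.86) = -1.162791,  |z| = 1.162791.
Moduli of all roots: 1.1628.
All moduli strictly greater than 1? Yes.
Verdict: Invertible.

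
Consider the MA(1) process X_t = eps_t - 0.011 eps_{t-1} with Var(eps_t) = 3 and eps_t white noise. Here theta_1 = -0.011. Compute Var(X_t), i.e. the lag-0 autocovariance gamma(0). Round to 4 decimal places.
\gamma(0) = 3.0004

For an MA(q) process X_t = eps_t + sum_i theta_i eps_{t-i} with
Var(eps_t) = sigma^2, the variance is
  gamma(0) = sigma^2 * (1 + sum_i theta_i^2).
  sum_i theta_i^2 = (-0.011)^2 = 0.000121.
  gamma(0) = 3 * (1 + 0.000121) = 3 * 1.000121 = 3.000363, which rounds to 3.0004.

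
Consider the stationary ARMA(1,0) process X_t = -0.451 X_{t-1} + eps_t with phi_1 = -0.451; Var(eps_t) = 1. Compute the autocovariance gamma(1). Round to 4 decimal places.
\gamma(1) = -0.5662

Multiply the model equation by X_{t-k} and take expectations. With theta_0 = psi_0 = 1 and psi_j the MA(infinity) weights, this gives
  gamma(k) - sum_i phi_i gamma(k-i) = c_k,
  c_k = sigma^2 * sum_{j=k..q} theta_j psi_{j-k}   (c_k = 0 for k > q),
using gamma(-m) = gamma(m).
Pure AR (q = 0): c_0 = sigma^2 = 1, c_k = 0 for k >= 1.
Equations for k = 0 and k = 1 (AR order 1):
  gamma(0) = phi_1 gamma(1) + c_0
  gamma(1) = phi_1 gamma(0) + c_1
Substituting the second into the first: gamma(0) (1 - phi_1^2) = c_0 + phi_1 c_1, so
  gamma(0) = c_0 / (1 - phi_1^2) = 1 / (1 - (-0.451)^2) = 1 / 0.796599 = 1.255337.
  gamma(1) = phi_1 gamma(0) = (-0.451)(1.255337) = -0.566157.
Therefore gamma(1) = -0.5662 (to 4 decimal places).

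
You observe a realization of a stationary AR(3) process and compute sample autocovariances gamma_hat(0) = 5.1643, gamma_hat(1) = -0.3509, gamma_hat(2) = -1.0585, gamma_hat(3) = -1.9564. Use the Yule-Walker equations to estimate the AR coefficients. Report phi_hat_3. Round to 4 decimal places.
\hat\phi_{3} = -0.4310

The Yule-Walker equations for an AR(p) process read, in matrix form,
  Gamma_p phi = r_p,   with   (Gamma_p)_{ij} = gamma(|i - j|),
                       (r_p)_i = gamma(i),   i,j = 1..p.
Substitute the sample gammas (Toeplitz matrix and right-hand side of size 3):
  Gamma_p = [[5.1643, -0.3509, -1.0585], [-0.3509, 5.1643, -0.3509], [-1.0585, -0.3509, 5.1643]]
  r_p     = [-0.3509, -1.0585, -1.9564]
Written out (R1..R3):
  (R1) 5.1643 phi_1 - 0.3509 phi_2 - 1.0585 phi_3 = -0.3509
  (R2) -0.3509 phi_1 + 5.1643 phi_2 - 0.3509 phi_3 = -1.0585
  (R3) -1.0585 phi_1 - 0.3509 phi_2 + 5.1643 phi_3 = -1.9564
Gaussian elimination:
  R2 <- R2 - (-0.3509/5.1643) R1 = R2 - (-0.067947) R1:  5.140457 phi_2 - 0.422822 phi_3 = -1.082343
  R3 <- R3 - (-1.0585/5.1643) R1 = R3 - (-0.204965) R1:  -0.422822 phi_2 + 4.947345 phi_3 = -2.028322
  R3 <- R3 - (-0.422822/5.140457) R2 = R3 - (-0.082254) R2:  4.912566 phi_3 = -2.117349
Back-substitution:
  phi_hat_3 = -2.117349 / 4.912566 = -0.431007
  phi_hat_2 = (-1.082343 - (-0.422822)(-0.431007)) / 5.140457 = -0.246006
  phi_hat_1 = (-0.3509 - (-0.3509)(-0.246006) - (-1.0585)(-0.431007)) / 5.1643 = -0.173004
So phi_hat = [-0.1730, -0.2460, -0.4310].
Therefore phi_hat_3 = -0.4310.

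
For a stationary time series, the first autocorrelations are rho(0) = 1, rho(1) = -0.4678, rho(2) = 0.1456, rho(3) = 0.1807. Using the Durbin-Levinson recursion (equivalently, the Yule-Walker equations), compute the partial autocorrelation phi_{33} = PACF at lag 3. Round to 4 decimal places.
\phi_{33} = 0.2729

The PACF at lag k is phi_{kk}, the last component of the solution
to the Yule-Walker system G_k phi = r_k where
  (G_k)_{ij} = rho(|i - j|), (r_k)_i = rho(i), i,j = 1..k.
Equivalently, Durbin-Levinson gives phi_{kk} iteratively:
  phi_{11} = rho(1)
  phi_{kk} = [rho(k) - sum_{j=1..k-1} phi_{k-1,j} rho(k-j)]
            / [1 - sum_{j=1..k-1} phi_{k-1,j} rho(j)],
  phi_{k,j} = phi_{k-1,j} - phi_{kk} phi_{k-1,k-j},  j = 1..k-1.
Step k = 1:
  phi_11 = rho(1) = -0.4678.
Step k = 2:
  phi_22 = [rho(2) - phi_11 rho(1)] / [1 - phi_11 rho(1)] = [0.1456 - (-0.4678)(-0.4678)] / [1 - (-0.4678)(-0.4678)]
         = -0.07323684 / 0.78116316 = -0.093754.
  Update: phi_21 = phi_11 - phi_22 phi_11 = -0.4678 - (-0.093754)(-0.4678) = -0.511658.
Step k = 3:
  phi_33 = [rho(3) - phi_21 rho(2) - phi_22 rho(1)] / [1 - phi_21 rho(1) - phi_22 rho(2)]
    numerator   = 0.1807 - (-0.511658)(0.1456) - (-0.093754)(-0.4678) = 0.21133947
    denominator = 1 - (-0.511658)(-0.4678) - (-0.093754)(0.1456) = 0.77429694
  phi_33 = 0.21133947 / 0.77429694 = 0.2729.
Therefore phi_{33} = 0.2729.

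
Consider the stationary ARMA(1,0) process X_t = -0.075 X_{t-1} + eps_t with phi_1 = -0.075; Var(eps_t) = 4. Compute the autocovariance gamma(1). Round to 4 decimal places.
\gamma(1) = -0.3017

Multiply the model equation by X_{t-k} and take expectations. With theta_0 = psi_0 = 1 and psi_j the MA(infinity) weights, this gives
  gamma(k) - sum_i phi_i gamma(k-i) = c_k,
  c_k = sigma^2 * sum_{j=k..q} theta_j psi_{j-k}   (c_k = 0 for k > q),
using gamma(-m) = gamma(m).
Pure AR (q = 0): c_0 = sigma^2 = 4, c_k = 0 for k >= 1.
Equations for k = 0 and k = 1 (AR order 1):
  gamma(0) = phi_1 gamma(1) + c_0
  gamma(1) = phi_1 gamma(0) + c_1
Substituting the second into the first: gamma(0) (1 - phi_1^2) = c_0 + phi_1 c_1, so
  gamma(0) = c_0 / (1 - phi_1^2) = 4 / (1 - (-0.075)^2) = 4 / 0.994375 = 4.022627.
  gamma(1) = phi_1 gamma(0) = (-0.075)(4.022627) = -0.301697.
Therefore gamma(1) = -0.3017 (to 4 decimal places).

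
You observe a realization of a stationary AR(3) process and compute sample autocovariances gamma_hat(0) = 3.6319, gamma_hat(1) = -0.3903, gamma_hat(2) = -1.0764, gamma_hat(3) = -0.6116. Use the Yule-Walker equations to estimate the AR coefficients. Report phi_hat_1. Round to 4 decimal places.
\hat\phi_{1} = -0.2260

The Yule-Walker equations for an AR(p) process read, in matrix form,
  Gamma_p phi = r_p,   with   (Gamma_p)_{ij} = gamma(|i - j|),
                       (r_p)_i = gamma(i),   i,j = 1..p.
Substitute the sample gammas (Toeplitz matrix and right-hand side of size 3):
  Gamma_p = [[3.6319, -0.3903, -1.0764], [-0.3903, 3.6319, -0.3903], [-1.0764, -0.3903, 3.6319]]
  r_p     = [-0.3903, -1.0764, -0.6116]
Written out (R1..R3):
  (R1) 3.6319 phi_1 - 0.3903 phi_2 - 1.0764 phi_3 = -0.3903
  (R2) -0.3903 phi_1 + 3.6319 phi_2 - 0.3903 phi_3 = -1.0764
  (R3) -1.0764 phi_1 - 0.3903 phi_2 + 3.6319 phi_3 = -0.6116
Gaussian elimination:
  R2 <- R2 - (-0.3903/3.6319) R1 = R2 - (-0.107464) R1:  3.589957 phi_2 - 0.505975 phi_3 = -1.118343
  R3 <- R3 - (-1.0764/3.6319) R1 = R3 - (-0.296374) R1:  -0.505975 phi_2 + 3.312883 phi_3 = -0.727275
  R3 <- R3 - (-0.505975/3.589957) R2 = R3 - (-0.140942) R2:  3.24157 phi_3 = -0.884896
Back-substitution:
  phi_hat_3 = -0.884896 / 3.24157 = -0.272984
  phi_hat_2 = (-1.118343 - (-0.505975)(-0.272984)) / 3.589957 = -0.349995
  phi_hat_1 = (-0.3903 - (-0.3903)(-0.349995) - (-1.0764)(-0.272984)) / 3.6319 = -0.225982
So phi_hat = [-0.2260, -0.3500, -0.2730].
Therefore phi_hat_1 = -0.2260.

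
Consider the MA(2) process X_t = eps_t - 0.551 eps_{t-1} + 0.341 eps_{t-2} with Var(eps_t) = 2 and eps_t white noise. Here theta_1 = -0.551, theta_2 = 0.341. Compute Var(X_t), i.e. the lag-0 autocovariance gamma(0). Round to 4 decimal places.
\gamma(0) = 2.8398

For an MA(q) process X_t = eps_t + sum_i theta_i eps_{t-i} with
Var(eps_t) = sigma^2, the variance is
  gamma(0) = sigma^2 * (1 + sum_i theta_i^2).
  sum_i theta_i^2 = (-0.551)^2 + (0.341)^2 = 0.303601 + 0.116281 = 0.419882.
  gamma(0) = 2 * (1 + 0.419882) = 2 * 1.419882 = 2.839764, which rounds to 2.8398.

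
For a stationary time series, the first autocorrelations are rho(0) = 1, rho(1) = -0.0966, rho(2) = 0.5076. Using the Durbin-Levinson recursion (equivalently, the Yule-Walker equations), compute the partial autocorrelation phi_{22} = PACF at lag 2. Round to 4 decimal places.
\phi_{22} = 0.5030

The PACF at lag k is phi_{kk}, the last component of the solution
to the Yule-Walker system G_k phi = r_k where
  (G_k)_{ij} = rho(|i - j|), (r_k)_i = rho(i), i,j = 1..k.
Equivalently, Durbin-Levinson gives phi_{kk} iteratively:
  phi_{11} = rho(1)
  phi_{kk} = [rho(k) - sum_{j=1..k-1} phi_{k-1,j} rho(k-j)]
            / [1 - sum_{j=1..k-1} phi_{k-1,j} rho(j)],
  phi_{k,j} = phi_{k-1,j} - phi_{kk} phi_{k-1,k-j},  j = 1..k-1.
Step k = 1:
  phi_11 = rho(1) = -0.0966.
Step k = 2:
  phi_22 = [rho(2) - phi_11 rho(1)] / [1 - phi_11 rho(1)] = [0.5076 - (-0.0966)(-0.0966)] / [1 - (-0.0966)(-0.0966)]
         = 0.49826844 / 0.99066844 = 0.503.
Therefore phi_{22} = 0.5030.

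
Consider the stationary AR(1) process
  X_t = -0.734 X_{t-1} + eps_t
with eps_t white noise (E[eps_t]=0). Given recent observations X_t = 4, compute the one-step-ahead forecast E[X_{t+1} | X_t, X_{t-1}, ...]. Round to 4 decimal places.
E[X_{t+1} \mid \mathcal F_t] = -2.9360

For an AR(p) model X_t = c + sum_i phi_i X_{t-i} + eps_t, the
one-step-ahead conditional mean is
  E[X_{t+1} | X_t, ...] = c + sum_i phi_i X_{t+1-i}.
Substitute known values:
  E[X_{t+1} | ...] = (-0.734) * (4)
                   = -2.9360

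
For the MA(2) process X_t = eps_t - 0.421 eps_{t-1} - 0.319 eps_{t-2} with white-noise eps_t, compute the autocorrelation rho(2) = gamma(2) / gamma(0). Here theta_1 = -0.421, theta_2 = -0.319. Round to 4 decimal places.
\rho(2) = -0.2494

For an MA(q) process with theta_0 = 1, the autocovariance is
  gamma(k) = sigma^2 * sum_{i=0..q-k} theta_i * theta_{i+k},
and rho(k) = gamma(k) / gamma(0). Sigma^2 cancels.
  numerator   = (1)*(-0.319) = -0.319.
  denominator = (1)^2 + (-0.421)^2 + (-0.319)^2 = 1.279002.
  rho(2) = -0.319 / 1.279002 = -0.2494.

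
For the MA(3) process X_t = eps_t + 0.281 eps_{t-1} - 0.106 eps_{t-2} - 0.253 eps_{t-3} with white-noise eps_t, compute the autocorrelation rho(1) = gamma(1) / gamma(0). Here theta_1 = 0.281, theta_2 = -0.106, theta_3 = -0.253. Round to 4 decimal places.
\rho(1) = 0.2409

For an MA(q) process with theta_0 = 1, the autocovariance is
  gamma(k) = sigma^2 * sum_{i=0..q-k} theta_i * theta_{i+k},
and rho(k) = gamma(k) / gamma(0). Sigma^2 cancels.
  numerator   = (1)*(0.281) + (0.281)*(-0.106) + (-0.106)*(-0.253) = 0.278032.
  denominator = (1)^2 + (0.281)^2 + (-0.106)^2 + (-0.253)^2 = 1.154206.
  rho(1) = 0.278032 / 1.154206 = 0.2409.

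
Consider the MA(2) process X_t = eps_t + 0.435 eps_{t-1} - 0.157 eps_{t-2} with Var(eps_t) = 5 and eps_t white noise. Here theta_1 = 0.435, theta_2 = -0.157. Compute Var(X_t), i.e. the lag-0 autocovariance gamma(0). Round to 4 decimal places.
\gamma(0) = 6.0694

For an MA(q) process X_t = eps_t + sum_i theta_i eps_{t-i} with
Var(eps_t) = sigma^2, the variance is
  gamma(0) = sigma^2 * (1 + sum_i theta_i^2).
  sum_i theta_i^2 = (0.435)^2 + (-0.157)^2 = 0.189225 + 0.024649 = 0.213874.
  gamma(0) = 5 * (1 + 0.213874) = 5 * 1.213874 = 6.06937, which rounds to 6.0694.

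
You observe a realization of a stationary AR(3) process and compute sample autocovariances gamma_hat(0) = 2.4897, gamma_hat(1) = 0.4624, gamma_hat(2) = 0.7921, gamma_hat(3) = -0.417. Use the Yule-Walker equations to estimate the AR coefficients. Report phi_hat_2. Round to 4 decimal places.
\hat\phi_{2} = 0.3330

The Yule-Walker equations for an AR(p) process read, in matrix form,
  Gamma_p phi = r_p,   with   (Gamma_p)_{ij} = gamma(|i - j|),
                       (r_p)_i = gamma(i),   i,j = 1..p.
Substitute the sample gammas (Toeplitz matrix and right-hand side of size 3):
  Gamma_p = [[2.4897, 0.4624, 0.7921], [0.4624, 2.4897, 0.4624], [0.7921, 0.4624, 2.4897]]
  r_p     = [0.4624, 0.7921, -0.417]
Written out (R1..R3):
  (R1) 2.4897 phi_1 + 0.4624 phi_2 + 0.7921 phi_3 = 0.4624
  (R2) 0.4624 phi_1 + 2.4897 phi_2 + 0.4624 phi_3 = 0.7921
  (R3) 0.7921 phi_1 + 0.4624 phi_2 + 2.4897 phi_3 = -0.417
Gaussian elimination:
  R2 <- R2 - (0.4624/2.4897) R1 = R2 - (0.185725) R1:  2.403821 phi_2 + 0.315287 phi_3 = 0.706221
  R3 <- R3 - (0.7921/2.4897) R1 = R3 - (0.318151) R1:  0.315287 phi_2 + 2.237693 phi_3 = -0.564113
  R3 <- R3 - (0.315287/2.403821) R2 = R3 - (0.131161) R2:  2.196339 phi_3 = -0.656741
Back-substitution:
  phi_hat_3 = -0.656741 / 2.196339 = -0.299016
  phi_hat_2 = (0.706221 - (0.315287)(-0.299016)) / 2.403821 = 0.33301
  phi_hat_1 = (0.4624 - (0.4624)(0.33301) - (0.7921)(-0.299016)) / 2.4897 = 0.219009
So phi_hat = [0.2190, 0.3330, -0.2990].
Therefore phi_hat_2 = 0.3330.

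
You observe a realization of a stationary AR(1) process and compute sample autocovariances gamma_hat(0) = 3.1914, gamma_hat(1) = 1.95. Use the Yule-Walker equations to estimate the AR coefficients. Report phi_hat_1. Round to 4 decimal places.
\hat\phi_{1} = 0.6110

The Yule-Walker equations for an AR(p) process read, in matrix form,
  Gamma_p phi = r_p,   with   (Gamma_p)_{ij} = gamma(|i - j|),
                       (r_p)_i = gamma(i),   i,j = 1..p.
Substitute the sample gammas (Toeplitz matrix and right-hand side of size 1):
  Gamma_p = [[3.1914]]
  r_p     = [1.95]
With p = 1 this is the single equation gamma(0) phi_1 = gamma(1):
  phi_hat_1 = gamma(1) / gamma(0) = 1.95 / 3.1914 = 0.6110.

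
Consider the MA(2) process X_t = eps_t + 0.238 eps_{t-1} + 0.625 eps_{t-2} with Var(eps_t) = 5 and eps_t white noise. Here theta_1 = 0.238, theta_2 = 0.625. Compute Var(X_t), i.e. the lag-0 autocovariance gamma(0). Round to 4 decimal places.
\gamma(0) = 7.2363

For an MA(q) process X_t = eps_t + sum_i theta_i eps_{t-i} with
Var(eps_t) = sigma^2, the variance is
  gamma(0) = sigma^2 * (1 + sum_i theta_i^2).
  sum_i theta_i^2 = (0.238)^2 + (0.625)^2 = 0.056644 + 0.390625 = 0.447269.
  gamma(0) = 5 * (1 + 0.447269) = 5 * 1.447269 = 7.236345, which rounds to 7.2363.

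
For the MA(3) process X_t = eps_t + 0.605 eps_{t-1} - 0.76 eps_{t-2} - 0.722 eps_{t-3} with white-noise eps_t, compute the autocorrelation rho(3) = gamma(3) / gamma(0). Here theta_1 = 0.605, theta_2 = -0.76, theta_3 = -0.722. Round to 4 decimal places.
\rho(3) = -0.2929

For an MA(q) process with theta_0 = 1, the autocovariance is
  gamma(k) = sigma^2 * sum_{i=0..q-k} theta_i * theta_{i+k},
and rho(k) = gamma(k) / gamma(0). Sigma^2 cancels.
  numerator   = (1)*(-0.722) = -0.722.
  denominator = (1)^2 + (0.605)^2 + (-0.76)^2 + (-0.722)^2 = 2.464909.
  rho(3) = -0.722 / 2.464909 = -0.2929.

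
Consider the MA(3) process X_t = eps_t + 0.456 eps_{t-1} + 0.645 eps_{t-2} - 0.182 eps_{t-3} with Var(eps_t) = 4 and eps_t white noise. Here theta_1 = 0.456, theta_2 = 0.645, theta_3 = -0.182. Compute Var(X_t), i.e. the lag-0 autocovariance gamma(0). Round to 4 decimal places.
\gamma(0) = 6.6283

For an MA(q) process X_t = eps_t + sum_i theta_i eps_{t-i} with
Var(eps_t) = sigma^2, the variance is
  gamma(0) = sigma^2 * (1 + sum_i theta_i^2).
  sum_i theta_i^2 = (0.456)^2 + (0.645)^2 + (-0.182)^2 = 0.207936 + 0.416025 + 0.033124 = 0.657085.
  gamma(0) = 4 * (1 + 0.657085) = 4 * 1.657085 = 6.62834, which rounds to 6.6283.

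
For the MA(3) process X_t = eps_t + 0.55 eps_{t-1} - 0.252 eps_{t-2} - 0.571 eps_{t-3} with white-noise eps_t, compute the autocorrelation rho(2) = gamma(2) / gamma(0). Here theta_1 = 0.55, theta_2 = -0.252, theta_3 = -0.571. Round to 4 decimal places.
\rho(2) = -0.3345

For an MA(q) process with theta_0 = 1, the autocovariance is
  gamma(k) = sigma^2 * sum_{i=0..q-k} theta_i * theta_{i+k},
and rho(k) = gamma(k) / gamma(0). Sigma^2 cancels.
  numerator   = (1)*(-0.252) + (0.55)*(-0.571) = -0.56605.
  denominator = (1)^2 + (0.55)^2 + (-0.252)^2 + (-0.571)^2 = 1.692045.
  rho(2) = -0.56605 / 1.692045 = -0.3345.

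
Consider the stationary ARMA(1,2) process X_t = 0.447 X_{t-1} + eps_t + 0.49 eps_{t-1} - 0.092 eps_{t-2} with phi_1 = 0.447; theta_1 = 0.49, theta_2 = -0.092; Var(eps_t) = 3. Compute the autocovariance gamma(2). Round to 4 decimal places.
\gamma(2) = 1.4712

Multiply the model equation by X_{t-k} and take expectations. With theta_0 = psi_0 = 1 and psi_j the MA(infinity) weights, this gives
  gamma(k) - sum_i phi_i gamma(k-i) = c_k,
  c_k = sigma^2 * sum_{j=k..q} theta_j psi_{j-k}   (c_k = 0 for k > q),
using gamma(-m) = gamma(m).
psi-weights needed (psi_j = theta_j + sum_i phi_i psi_{j-i}):
  psi_1 = theta_1 + phi_1 = 0.49 + (0.447) = 0.937
  psi_2 = theta_2 + phi_1 psi_1 = -0.092 + (0.447)(0.937) = 0.326839
Right-hand sides:
  c_0 = sigma^2 (1 + theta_1 psi_1 + theta_2 psi_2) = 3 * (1 + (0.49)(0.937) + (-0.092)(0.326839)) = 3 * 1.429061 = 4.287182
  c_1 = sigma^2 (theta_1 + theta_2 psi_1) = 3 * (0.49 + (-0.092)(0.937)) = 1.211388
  c_2 = sigma^2 theta_2 = 3 * (-0.092) = -0.276
Equations for k = 0 and k = 1 (AR order 1):
  gamma(0) = phi_1 gamma(1) + c_0
  gamma(1) = phi_1 gamma(0) + c_1
Substituting the second into the first: gamma(0) (1 - phi_1^2) = c_0 + phi_1 c_1, so
  gamma(0) = (c_0 + phi_1 c_1) / (1 - phi_1^2) = (4.287182 + (0.447)(1.211388)) / (1 - (0.447)^2) = 4.828673 / 0.800191 = 6.0344.
  gamma(1) = phi_1 gamma(0) + c_1 = (0.447)(6.0344) + (1.211388) = 3.908765.
For k = 2: gamma(2) = phi_1 gamma(1) + c_2
  = (0.447)(3.908765) + (-0.276) = 1.471218.
Therefore gamma(2) = 1.4712 (to 4 decimal places).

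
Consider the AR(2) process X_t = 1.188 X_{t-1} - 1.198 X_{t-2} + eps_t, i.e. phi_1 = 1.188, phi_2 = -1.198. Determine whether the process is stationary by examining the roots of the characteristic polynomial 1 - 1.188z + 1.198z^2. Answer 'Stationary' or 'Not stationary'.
\text{Not stationary}

The AR(p) characteristic polynomial is P(z) = 1 - 1.188z + 1.198z^2.
Stationarity requires all roots to lie outside the unit circle, i.e. |z| > 1 for every root.
Set 1 + (-1.188) z + (1.198) z^2 = 0, i.e. a z^2 + b z + c = 0 with a = 1.198, b = -1.188, c = 1.
Discriminant D = b^2 - 4ac = (-1.188)^2 - 4*(1.198)*1 = 1.411344 - (4.792) = -3.380656.
D < 0, so the roots are the complex-conjugate pair z = (-b +/- i sqrt(-D)) / (2a) = 0.4958 +/- 0.7674i.
For a conjugate pair |z|^2 = z * conj(z) = (product of roots) = c/a = 1/(1.198) = 0.834725, so |z| = sqrt(0.834725) = 0.9136 for both roots.
Moduli of all roots: 0.9136, 0.9136.
All moduli strictly greater than 1? No.
Verdict: Not stationary.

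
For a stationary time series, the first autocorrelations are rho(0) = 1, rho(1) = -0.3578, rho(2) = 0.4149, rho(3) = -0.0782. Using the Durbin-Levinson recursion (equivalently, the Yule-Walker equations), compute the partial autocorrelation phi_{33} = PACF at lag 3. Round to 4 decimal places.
\phi_{33} = 0.1789

The PACF at lag k is phi_{kk}, the last component of the solution
to the Yule-Walker system G_k phi = r_k where
  (G_k)_{ij} = rho(|i - j|), (r_k)_i = rho(i), i,j = 1..k.
Equivalently, Durbin-Levinson gives phi_{kk} iteratively:
  phi_{11} = rho(1)
  phi_{kk} = [rho(k) - sum_{j=1..k-1} phi_{k-1,j} rho(k-j)]
            / [1 - sum_{j=1..k-1} phi_{k-1,j} rho(j)],
  phi_{k,j} = phi_{k-1,j} - phi_{kk} phi_{k-1,k-j},  j = 1..k-1.
Step k = 1:
  phi_11 = rho(1) = -0.3578.
Step k = 2:
  phi_22 = [rho(2) - phi_11 rho(1)] / [1 - phi_11 rho(1)] = [0.4149 - (-0.3578)(-0.3578)] / [1 - (-0.3578)(-0.3578)]
         = 0.28687916 / 0.87197916 = 0.328998.
  Update: phi_21 = phi_11 - phi_22 phi_11 = -0.3578 - (0.328998)(-0.3578) = -0.240085.
Step k = 3:
  phi_33 = [rho(3) - phi_21 rho(2) - phi_22 rho(1)] / [1 - phi_21 rho(1) - phi_22 rho(2)]
    numerator   = -0.0782 - (-0.240085)(0.4149) - (0.328998)(-0.3578) = 0.13912649
    denominator = 1 - (-0.240085)(-0.3578) - (0.328998)(0.4149) = 0.77759657
  phi_33 = 0.13912649 / 0.77759657 = 0.1789.
Therefore phi_{33} = 0.1789.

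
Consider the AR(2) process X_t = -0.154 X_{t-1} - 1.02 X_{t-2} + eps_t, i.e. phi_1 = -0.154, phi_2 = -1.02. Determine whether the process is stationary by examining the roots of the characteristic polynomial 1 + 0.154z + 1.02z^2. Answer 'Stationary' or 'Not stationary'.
\text{Not stationary}

The AR(p) characteristic polynomial is P(z) = 1 + 0.154z + 1.02z^2.
Stationarity requires all roots to lie outside the unit circle, i.e. |z| > 1 for every root.
Set 1 + (0.154) z + (1.02) z^2 = 0, i.e. a z^2 + b z + c = 0 with a = 1.02, b = 0.154, c = 1.
Discriminant D = b^2 - 4ac = (0.154)^2 - 4*(1.02)*1 = 0.023716 - (4.08) = -4.056284.
D < 0, so the roots are the complex-conjugate pair z = (-b +/- i sqrt(-D)) / (2a) = -0.0755 +/- 0.9873i.
For a conjugate pair |z|^2 = z * conj(z) = (product of roots) = c/a = 1/(1.02) = 0.980392, so |z| = sqrt(0.980392) = 0.9901 for both roots.
Moduli of all roots: 0.9901, 0.9901.
All moduli strictly greater than 1? No.
Verdict: Not stationary.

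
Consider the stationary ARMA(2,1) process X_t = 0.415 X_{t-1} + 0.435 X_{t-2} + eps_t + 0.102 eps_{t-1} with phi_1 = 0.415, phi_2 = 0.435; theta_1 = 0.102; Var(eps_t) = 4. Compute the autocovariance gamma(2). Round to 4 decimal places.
\gamma(2) = 9.4961

Multiply the model equation by X_{t-k} and take expectations. With theta_0 = psi_0 = 1 and psi_j the MA(infinity) weights, this gives
  gamma(k) - sum_i phi_i gamma(k-i) = c_k,
  c_k = sigma^2 * sum_{j=k..q} theta_j psi_{j-k}   (c_k = 0 for k > q),
using gamma(-m) = gamma(m).
psi-weights needed (psi_j = theta_j + sum_i phi_i psi_{j-i}):
  psi_1 = theta_1 + phi_1 = 0.102 + (0.415) = 0.517
Right-hand sides:
  c_0 = sigma^2 (1 + theta_1 psi_1) = 4 * (1 + (0.102)(0.517)) = 4 * 1.052734 = 4.210936
  c_1 = sigma^2 theta_1 = 4 * (0.102) = 0.408
  c_2 = 0
Equations for k = 0, 1, 2 (AR order 2, c_2 = 0):
  (E0) gamma(0) = phi_1 gamma(1) + phi_2 gamma(2) + c_0
  (E1) gamma(1) = phi_1 gamma(0) + phi_2 gamma(1) + c_1
  (E2) gamma(2) = phi_1 gamma(1) + phi_2 gamma(0)
From (E1): gamma(1) = A gamma(0) + B with
  A = phi_1 / (1 - phi_2) = 0.415 / 0.565 = 0.734513,   B = c_1 / (1 - phi_2) = 0.408 / 0.565 = 0.722124.
Insert (E2) into (E0): gamma(0) (1 - phi_2^2) = phi_1 (1 + phi_2) gamma(1) + c_0.
  phi_1 (1 + phi_2) = (0.415)(1.435) = 0.595525,   1 - phi_2^2 = 0.810775.
Replace gamma(1) by A gamma(0) + B and collect gamma(0):
  gamma(0) [0.810775 - (0.595525)(0.734513)] = (0.595525)(0.722124) + 4.210936
  gamma(0) * 0.373354 = 4.640979
  gamma(0) = 4.640979 / 0.373354 = 12.430506.
  gamma(1) = A gamma(0) + B = (0.734513)(12.430506) + (0.722124) = 9.852495.
  gamma(2) = phi_1 gamma(1) + phi_2 gamma(0) = (0.415)(9.852495) + (0.435)(12.430506) = 9.496056.
Therefore gamma(2) = 9.4961 (to 4 decimal places).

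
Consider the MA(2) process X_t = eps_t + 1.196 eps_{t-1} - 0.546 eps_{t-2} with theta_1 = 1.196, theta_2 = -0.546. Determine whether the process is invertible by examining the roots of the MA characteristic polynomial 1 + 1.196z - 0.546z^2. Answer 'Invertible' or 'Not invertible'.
\text{Not invertible}

The MA(q) characteristic polynomial is P(z) = 1 + 1.196z - 0.546z^2.
Invertibility requires all roots to lie outside the unit circle, i.e. |z| > 1 for every root.
Set 1 + (1.196) z + (-0.546) z^2 = 0, i.e. a z^2 + b z + c = 0 with a = -0.546, b = 1.196, c = 1.
Discriminant D = b^2 - 4ac = (1.196)^2 - 4*(-0.546)*1 = 1.430416 - (-2.184) = 3.614416.
D >= 0, so the roots are real: z = (-b +/- sqrt(D)) / (2a) = (-1.196 +/- 1.901162) / (-1.092).
  z_1 = (-1.196 + 1.901162) / (-1.092) = -0.6458,   |z_1| = 0.6458.
  z_2 = (-1.196 - 1.901162) / (-1.092) = 2.8362,   |z_2| = 2.8362.
Moduli of all roots: 0.6458, 2.8362.
All moduli strictly greater than 1? No.
Verdict: Not invertible.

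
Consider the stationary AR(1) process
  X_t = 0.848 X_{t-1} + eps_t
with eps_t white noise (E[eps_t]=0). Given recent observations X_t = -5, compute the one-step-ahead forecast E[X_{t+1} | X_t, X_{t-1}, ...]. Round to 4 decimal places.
E[X_{t+1} \mid \mathcal F_t] = -4.2400

For an AR(p) model X_t = c + sum_i phi_i X_{t-i} + eps_t, the
one-step-ahead conditional mean is
  E[X_{t+1} | X_t, ...] = c + sum_i phi_i X_{t+1-i}.
Substitute known values:
  E[X_{t+1} | ...] = (0.848) * (-5)
                   = -4.2400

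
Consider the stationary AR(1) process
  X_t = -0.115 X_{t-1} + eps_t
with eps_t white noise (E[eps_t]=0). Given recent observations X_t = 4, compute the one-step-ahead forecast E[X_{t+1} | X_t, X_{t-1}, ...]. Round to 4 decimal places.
E[X_{t+1} \mid \mathcal F_t] = -0.4600

For an AR(p) model X_t = c + sum_i phi_i X_{t-i} + eps_t, the
one-step-ahead conditional mean is
  E[X_{t+1} | X_t, ...] = c + sum_i phi_i X_{t+1-i}.
Substitute known values:
  E[X_{t+1} | ...] = (-0.115) * (4)
                   = -0.4600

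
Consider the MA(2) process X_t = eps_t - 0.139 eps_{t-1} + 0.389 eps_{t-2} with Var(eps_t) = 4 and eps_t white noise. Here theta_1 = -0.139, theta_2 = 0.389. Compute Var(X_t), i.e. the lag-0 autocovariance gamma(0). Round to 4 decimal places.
\gamma(0) = 4.6826

For an MA(q) process X_t = eps_t + sum_i theta_i eps_{t-i} with
Var(eps_t) = sigma^2, the variance is
  gamma(0) = sigma^2 * (1 + sum_i theta_i^2).
  sum_i theta_i^2 = (-0.139)^2 + (0.389)^2 = 0.019321 + 0.151321 = 0.170642.
  gamma(0) = 4 * (1 + 0.170642) = 4 * 1.170642 = 4.682568, which rounds to 4.6826.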